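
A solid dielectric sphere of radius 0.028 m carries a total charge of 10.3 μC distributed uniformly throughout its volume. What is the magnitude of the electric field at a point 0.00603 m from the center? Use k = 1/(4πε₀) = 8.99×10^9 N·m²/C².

Use a concentric Gaussian sphere at r = 0.00603 m (r < R).
For a uniform sphere the enclosed fraction is (r/R)³, so Q_enc = (10.3 μC)(0.00603/0.028)³ = 1.029×10^-7 C.
Gauss's law: E·4πr² = Q_enc/ε₀.
E = k|Q_enc|/r² = (8.99×10^9)(1.029e-7)/(0.00603)² = 2.54e7 N/C.

2.54×10^7 N/C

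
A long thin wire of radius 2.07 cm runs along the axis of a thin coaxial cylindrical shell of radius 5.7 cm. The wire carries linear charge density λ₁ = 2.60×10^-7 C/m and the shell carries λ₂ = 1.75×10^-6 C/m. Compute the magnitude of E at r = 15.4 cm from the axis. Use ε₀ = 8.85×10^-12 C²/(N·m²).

|E| = 2.35×10^5 N/C

Choose a coaxial cylinder of radius r = 15.4 cm (arbitrary length L) as the Gaussian surface (r > 5.7 cm, enclosing both).
λ_enc = λ₁ + λ₂ = (2.60×10^-7) + (1.75×10^-6) = 2.01×10^-6 C/m.
Since E is radial and uniform over the curved surface, Φ = E·2πrL = Q_enc/ε₀ = λ_enc L/ε₀.
E = |λ_enc|/(2πε₀r) = (2.01×10^-6)/(2π·8.85×10^-12·0.154) = 2.35×10^5 N/C.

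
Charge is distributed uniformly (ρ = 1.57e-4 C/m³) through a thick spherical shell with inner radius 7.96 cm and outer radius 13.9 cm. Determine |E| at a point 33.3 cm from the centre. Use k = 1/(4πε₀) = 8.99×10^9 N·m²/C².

Take a concentric spherical Gaussian surface of radius r = 33.3 cm (r > 13.9 cm, enclosing the whole shell).
Q_enc = ρ·(4π/3)(b³ − a³) = (1.57e-4)·(4π/3)·((0.139)³ − (0.0796)³) = 1.434×10^-6 C.
By Gauss's law, ∮E·dA = E·4πr² = Q_enc/ε₀.
E = k|Q_enc|/r² = (8.99×10^9)(1.434×10^-6)/(0.333)² = 1.16×10^5 N/C.

1.16e5 N/C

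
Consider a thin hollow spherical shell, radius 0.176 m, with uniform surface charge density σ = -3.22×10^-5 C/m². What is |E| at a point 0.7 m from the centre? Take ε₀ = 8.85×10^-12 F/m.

Symmetry ⇒ E = E(r) r̂. Gaussian sphere of radius r = 0.7 m (r > 0.176 m).
The entire shell is enclosed: Q_enc = σ·4πR² = (-3.22×10^-5)·4π·(0.176)² = -1.253×10^-5 C.
Gauss's law: E·4πr² = Q_enc/ε₀.
E = |Q_enc|/(4πε₀r²) = (1.253e-5)/(4π·8.85×10^-12·(0.7)²) = 2.30×10^5 N/C.

2.30e5 N/C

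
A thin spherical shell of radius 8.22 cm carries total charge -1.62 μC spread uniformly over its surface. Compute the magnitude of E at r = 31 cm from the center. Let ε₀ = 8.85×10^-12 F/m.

By spherical symmetry E is radial; choose a Gaussian sphere of radius r = 31 cm (r > 8.22 cm).
The entire shell is enclosed: Q_enc = -1.62×10^-6 C.
Since E is radial and uniform over the Gaussian sphere, Φ = E·4πr² = Q_enc/ε₀.
E = |Q_enc|/(4πε₀r²) = (1.62×10^-6)/(4π·8.85×10^-12·(0.31)²) = 1.52e5 N/C.

|E| ≈ 1.52×10^5 V/m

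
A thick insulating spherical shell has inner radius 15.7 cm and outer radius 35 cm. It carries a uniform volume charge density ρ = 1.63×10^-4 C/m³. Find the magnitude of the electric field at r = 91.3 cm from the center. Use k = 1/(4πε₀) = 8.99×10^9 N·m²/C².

E ≈ 2.87e5 N/C

Symmetry ⇒ E = E(r) r̂. Gaussian sphere of radius r = 91.3 cm (r > 35 cm, enclosing the whole shell).
Q_enc = ρ·(4π/3)(b³ − a³) = (1.63e-4)·(4π/3)·((0.35)³ − (0.157)³) = 2.663×10^-5 C.
Gauss's law: E·4πr² = Q_enc/ε₀.
E = k|Q_enc|/r² = (8.99×10^9)(2.663×10^-5)/(0.913)² = 2.87×10^5 N/C.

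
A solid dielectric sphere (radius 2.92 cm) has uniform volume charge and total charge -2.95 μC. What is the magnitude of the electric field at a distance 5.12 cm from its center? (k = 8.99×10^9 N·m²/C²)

By spherical symmetry E is radial; choose a Gaussian sphere of radius r = 5.12 cm (r > R, so the entire charge is enclosed).
Q_enc = -2.95 μC = -2.95×10^-6 C.
Gauss's law: E·4πr² = Q_enc/ε₀.
E = k|Q_enc|/r² = (8.99×10^9)(2.95×10^-6)/(0.0512)² = 1.01e7 N/C.

1.01×10^7 V/m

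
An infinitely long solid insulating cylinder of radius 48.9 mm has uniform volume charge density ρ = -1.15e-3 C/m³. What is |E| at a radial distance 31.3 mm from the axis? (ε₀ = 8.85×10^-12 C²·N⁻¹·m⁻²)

|E| = 2.03×10^6 N/C

Choose a coaxial cylinder of radius r = 31.3 mm (arbitrary length L) as the Gaussian surface (r < R).
Enclosed charge per unit length: λ_enc = ρ·πr² = (-1.15×10^-3)π(0.0313)² = -3.539×10^-6 C/m.
Since E is radial and uniform over the curved surface, Φ = E·2πrL = Q_enc/ε₀ = λ_enc L/ε₀.
E = |λ_enc|/(2πε₀r) = (3.539×10^-6)/(2π·8.85×10^-12·0.0313) = 2.03e6 N/C.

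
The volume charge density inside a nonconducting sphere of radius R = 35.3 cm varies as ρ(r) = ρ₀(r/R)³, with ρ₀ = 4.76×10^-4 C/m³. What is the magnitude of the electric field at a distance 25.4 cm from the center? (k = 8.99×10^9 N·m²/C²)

E ≈ 8.48e5 N/C

Use a concentric Gaussian sphere at r = 25.4 cm (r < R).
Q_enc = ∫₀^r ρ(r')·4πr'² dr' = (4πρ₀/R³) ∫₀^r r'^5 dr' = 4πρ₀ r^6/(6·R³) = 6.086×10^-6 C.
By Gauss's law, ∮E·dA = E·4πr² = Q_enc/ε₀.
E = k|Q_enc|/r² = (8.99×10^9)(6.086×10^-6)/(0.254)² = 8.48×10^5 N/C.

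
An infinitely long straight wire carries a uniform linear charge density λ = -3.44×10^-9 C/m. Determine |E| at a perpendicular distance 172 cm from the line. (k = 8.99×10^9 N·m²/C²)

Choose a coaxial cylinder of radius r = 172 cm (arbitrary length L) as the Gaussian surface.
Q_enc = λL, so λ_enc = -3.44e-9 C/m.
By Gauss's law (flux through the curved wall only), E·2πrL = λ_enc L/ε₀.
E = 2k|λ_enc|/r = 2(8.99×10^9)(3.44e-9)/(1.72) = 36 N/C.

E ≈ 36 N/C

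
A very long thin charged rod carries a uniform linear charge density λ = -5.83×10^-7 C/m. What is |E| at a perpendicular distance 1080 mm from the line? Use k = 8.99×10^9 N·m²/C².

By cylindrical symmetry E is radial; use a coaxial Gaussian cylinder of radius 1080 mm and length L.
Q_enc = λL, so λ_enc = -5.83×10^-7 C/m.
Applying ∮E·dA = Q_enc/ε₀ with the end caps contributing no flux:
E = 2k|λ_enc|/r = 2(8.99×10^9)(5.83×10^-7)/(1.08) = 9.71e3 N/C.

9.71×10^3 V/m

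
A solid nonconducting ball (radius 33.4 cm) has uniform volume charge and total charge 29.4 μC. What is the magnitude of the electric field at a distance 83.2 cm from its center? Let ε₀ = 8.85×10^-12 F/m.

E ≈ 3.82×10^5 V/m

Symmetry ⇒ E = E(r) r̂. Gaussian sphere of radius r = 83.2 cm (r > R, so the entire charge is enclosed).
Q_enc = 29.4 μC = 2.94e-5 C.
Applying ∮E·dA = Q_enc/ε₀ with Φ = E(4πr²):
E = |Q_enc|/(4πε₀r²) = (2.94×10^-5)/(4π·8.85×10^-12·(0.832)²) = 3.82×10^5 N/C.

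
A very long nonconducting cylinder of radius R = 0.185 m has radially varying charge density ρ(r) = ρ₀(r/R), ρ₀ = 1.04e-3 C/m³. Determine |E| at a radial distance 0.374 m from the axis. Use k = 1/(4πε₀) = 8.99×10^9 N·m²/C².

|E| ≈ 3.58×10^6 V/m

Choose a coaxial cylinder of radius r = 0.374 m (arbitrary length L) as the Gaussian surface (r > R, full charge per length enclosed).
λ_enc = 2π ∫₀^R ρ₀(r'/R)^1 r' dr' = 2πρ₀R²/3 = 7.455×10^-5 C/m.
By Gauss's law (flux through the curved wall only), E·2πrL = λ_enc L/ε₀.
E = 2k|λ_enc|/r = 2(8.99×10^9)(7.455e-5)/(0.374) = 3.58×10^6 N/C.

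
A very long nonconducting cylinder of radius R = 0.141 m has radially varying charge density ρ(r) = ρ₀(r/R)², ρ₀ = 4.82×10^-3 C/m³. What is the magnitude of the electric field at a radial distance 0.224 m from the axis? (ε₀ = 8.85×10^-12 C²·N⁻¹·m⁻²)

Take a coaxial cylindrical Gaussian surface of radius r = 0.224 m and length L (r > R, full charge per length enclosed).
λ_enc = 2π ∫₀^R ρ₀(r'/R)^2 r' dr' = 2πρ₀R²/4 = 1.505×10^-4 C/m.
Since E is radial and uniform over the curved surface, Φ = E·2πrL = Q_enc/ε₀ = λ_enc L/ε₀.
E = |λ_enc|/(2πε₀r) = (1.505×10^-4)/(2π·8.85×10^-12·0.224) = 1.21e7 N/C.

1.21×10^7 V/m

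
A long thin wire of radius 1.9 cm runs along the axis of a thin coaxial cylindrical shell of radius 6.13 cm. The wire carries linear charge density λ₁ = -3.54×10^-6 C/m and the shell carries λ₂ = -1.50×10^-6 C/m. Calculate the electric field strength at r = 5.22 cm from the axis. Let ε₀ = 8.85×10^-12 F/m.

E ≈ 1.22×10^6 V/m

Choose a coaxial cylinder of radius r = 5.22 cm (arbitrary length L) as the Gaussian surface (between the conductors, 1.9 cm < r < 6.13 cm).
Only the inner wire is enclosed; the outer shell contributes nothing inside itself. λ_enc = λ₁ = -3.54×10^-6 C/m.
Since E is radial and uniform over the curved surface, Φ = E·2πrL = Q_enc/ε₀ = λ_enc L/ε₀.
E = |λ_enc|/(2πε₀r) = (3.54×10^-6)/(2π·8.85×10^-12·0.0522) = 1.22×10^6 N/C.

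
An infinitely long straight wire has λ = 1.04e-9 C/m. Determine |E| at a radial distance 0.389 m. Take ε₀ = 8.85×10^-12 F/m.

Take a coaxial cylindrical Gaussian surface of radius r = 0.389 m and length L.
Q_enc = λL, so λ_enc = 1.04e-9 C/m.
Gauss's law: E·2πrL = λ_enc L/ε₀.
E = |λ_enc|/(2πε₀r) = (1.04×10^-9)/(2π·8.85×10^-12·0.389) = 48.1 N/C.

|E| = 48.1 V/m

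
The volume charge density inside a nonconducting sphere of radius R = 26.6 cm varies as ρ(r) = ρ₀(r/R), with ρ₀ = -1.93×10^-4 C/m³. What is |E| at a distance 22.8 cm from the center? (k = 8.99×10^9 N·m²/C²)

1.07e6 N/C

Take a concentric spherical Gaussian surface of radius r = 22.8 cm (r < R).
Q_enc = ∫₀^r ρ(r')·4πr'² dr' = (4πρ₀/R) ∫₀^r r'^3 dr' = 4πρ₀ r^4/(4·R) = -6.16e-6 C.
Since E is radial and uniform over the Gaussian sphere, Φ = E·4πr² = Q_enc/ε₀.
E = k|Q_enc|/r² = (8.99×10^9)(6.16×10^-6)/(0.228)² = 1.07×10^6 N/C.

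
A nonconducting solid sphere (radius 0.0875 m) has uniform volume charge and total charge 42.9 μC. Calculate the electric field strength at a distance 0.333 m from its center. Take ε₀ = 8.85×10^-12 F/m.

Take a concentric spherical Gaussian surface of radius r = 0.333 m (r > R, so the entire charge is enclosed).
Q_enc = 42.9 μC = 4.29×10^-5 C.
Since E is radial and uniform over the Gaussian sphere, Φ = E·4πr² = Q_enc/ε₀.
E = |Q_enc|/(4πε₀r²) = (4.29×10^-5)/(4π·8.85×10^-12·(0.333)²) = 3.48×10^6 N/C.

|E| = 3.48×10^6 N/C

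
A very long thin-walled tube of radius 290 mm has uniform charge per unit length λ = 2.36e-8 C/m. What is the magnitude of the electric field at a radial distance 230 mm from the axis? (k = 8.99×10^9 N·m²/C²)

Choose a coaxial cylinder of radius r = 230 mm (arbitrary length L) as the Gaussian surface (r < 290 mm, inside the shell).
No charge is enclosed, so Gauss's law gives E·2πrL = 0 ⇒ E = 0.

E = 0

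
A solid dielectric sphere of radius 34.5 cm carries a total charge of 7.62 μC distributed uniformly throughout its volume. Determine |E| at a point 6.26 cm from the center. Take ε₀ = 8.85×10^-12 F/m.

Take a concentric spherical Gaussian surface of radius r = 6.26 cm (r < R).
For a uniform sphere the enclosed fraction is (r/R)³, so Q_enc = (7.62 μC)(0.0626/0.345)³ = 4.552×10^-8 C.
Gauss's law: E·4πr² = Q_enc/ε₀.
E = |Q_enc|/(4πε₀r²) = (4.552e-8)/(4π·8.85×10^-12·(0.0626)²) = 1.04×10^5 N/C.

1.04e5 N/C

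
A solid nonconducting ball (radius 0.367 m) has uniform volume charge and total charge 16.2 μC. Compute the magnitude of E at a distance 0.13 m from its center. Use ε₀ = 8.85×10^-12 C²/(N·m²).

E = 3.83×10^5 N/C

Symmetry ⇒ E = E(r) r̂. Gaussian sphere of radius r = 0.13 m (r < R).
For a uniform sphere the enclosed fraction is (r/R)³, so Q_enc = (16.2 μC)(0.13/0.367)³ = 7.20×10^-7 C.
Since E is radial and uniform over the Gaussian sphere, Φ = E·4πr² = Q_enc/ε₀.
E = |Q_enc|/(4πε₀r²) = (7.20e-7)/(4π·8.85×10^-12·(0.13)²) = 3.83×10^5 N/C.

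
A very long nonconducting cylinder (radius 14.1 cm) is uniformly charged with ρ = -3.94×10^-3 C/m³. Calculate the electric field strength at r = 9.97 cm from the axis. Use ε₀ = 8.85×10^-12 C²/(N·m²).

E ≈ 2.22e7 N/C

Coaxial Gaussian cylinder, radius r = 9.97 cm, length L (r < R).
Charge inside radius r per length L is ρ·πr²·L, so λ_enc = ρπr² = -1.23×10^-4 C/m.
Gauss's law: E·2πrL = λ_enc L/ε₀.
E = |λ_enc|/(2πε₀r) = (1.23e-4)/(2π·8.85×10^-12·0.0997) = 2.22×10^7 N/C.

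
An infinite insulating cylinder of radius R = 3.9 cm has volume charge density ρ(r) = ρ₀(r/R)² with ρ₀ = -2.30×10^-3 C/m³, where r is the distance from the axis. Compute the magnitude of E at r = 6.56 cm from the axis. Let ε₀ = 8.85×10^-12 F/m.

Choose a coaxial cylinder of radius r = 6.56 cm (arbitrary length L) as the Gaussian surface (r > R, full charge per length enclosed).
λ_enc = 2π ∫₀^R ρ₀(r'/R)^2 r' dr' = 2πρ₀R²/4 = -5.495×10^-6 C/m.
By Gauss's law (flux through the curved wall only), E·2πrL = λ_enc L/ε₀.
E = |λ_enc|/(2πε₀r) = (5.495e-6)/(2π·8.85×10^-12·0.0656) = 1.51×10^6 N/C.

E ≈ 1.51×10^6 N/C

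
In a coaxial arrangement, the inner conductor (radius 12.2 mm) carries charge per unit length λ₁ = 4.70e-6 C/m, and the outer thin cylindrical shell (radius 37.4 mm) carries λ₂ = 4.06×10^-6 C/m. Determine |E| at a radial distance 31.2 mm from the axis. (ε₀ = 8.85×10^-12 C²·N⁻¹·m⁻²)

By cylindrical symmetry E is radial; use a coaxial Gaussian cylinder of radius 31.2 mm and length L (between the conductors, 12.2 mm < r < 37.4 mm).
Only the inner wire is enclosed; the outer shell contributes nothing inside itself. λ_enc = λ₁ = 4.70×10^-6 C/m.
Gauss's law: E·2πrL = λ_enc L/ε₀.
E = |λ_enc|/(2πε₀r) = (4.70×10^-6)/(2π·8.85×10^-12·0.0312) = 2.71×10^6 N/C.

2.71e6 N/C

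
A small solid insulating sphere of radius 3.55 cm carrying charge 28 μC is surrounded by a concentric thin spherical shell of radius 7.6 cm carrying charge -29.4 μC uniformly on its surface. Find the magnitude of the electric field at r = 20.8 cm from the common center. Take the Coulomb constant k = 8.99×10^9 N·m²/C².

|E| ≈ 2.91×10^5 N/C

Symmetry ⇒ E = E(r) r̂. Gaussian sphere of radius r = 20.8 cm (r > 7.6 cm, enclosing both).
Q_enc = (28 μC) + (-29.4 μC) = -1.40e-6 C.
Applying ∮E·dA = Q_enc/ε₀ with Φ = E(4πr²):
E = k|Q_enc|/r² = (8.99×10^9)(1.40e-6)/(0.208)² = 2.91e5 N/C.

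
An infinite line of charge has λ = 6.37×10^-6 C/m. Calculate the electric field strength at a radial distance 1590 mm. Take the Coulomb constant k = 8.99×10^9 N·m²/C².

Choose a coaxial cylinder of radius r = 1590 mm (arbitrary length L) as the Gaussian surface.
Q_enc = λL, so λ_enc = 6.37×10^-6 C/m.
Since E is radial and uniform over the curved surface, Φ = E·2πrL = Q_enc/ε₀ = λ_enc L/ε₀.
E = 2k|λ_enc|/r = 2(8.99×10^9)(6.37×10^-6)/(1.59) = 7.20×10^4 N/C.

|E| = 7.20×10^4 N/C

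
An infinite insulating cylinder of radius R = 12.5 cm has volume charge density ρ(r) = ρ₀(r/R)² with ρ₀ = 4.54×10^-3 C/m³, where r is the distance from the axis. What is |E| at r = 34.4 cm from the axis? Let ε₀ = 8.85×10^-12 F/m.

|E| = 5.83×10^6 N/C

By cylindrical symmetry E is radial; use a coaxial Gaussian cylinder of radius 34.4 cm and length L (r > R, full charge per length enclosed).
λ_enc = 2π ∫₀^R ρ₀(r'/R)^2 r' dr' = 2πρ₀R²/4 = 1.114×10^-4 C/m.
Gauss's law: E·2πrL = λ_enc L/ε₀.
E = |λ_enc|/(2πε₀r) = (1.114×10^-4)/(2π·8.85×10^-12·0.344) = 5.83×10^6 N/C.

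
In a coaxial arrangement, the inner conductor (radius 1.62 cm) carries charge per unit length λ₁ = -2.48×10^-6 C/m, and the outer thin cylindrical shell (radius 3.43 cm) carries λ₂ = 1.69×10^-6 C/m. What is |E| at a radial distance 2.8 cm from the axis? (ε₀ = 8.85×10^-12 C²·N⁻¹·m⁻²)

1.59×10^6 N/C

Take a coaxial cylindrical Gaussian surface of radius r = 2.8 cm and length L (between the conductors, 1.62 cm < r < 3.43 cm).
The shell at 3.43 cm lies outside the Gaussian surface, so λ_enc = λ₁ = -2.48×10^-6 C/m.
Since E is radial and uniform over the curved surface, Φ = E·2πrL = Q_enc/ε₀ = λ_enc L/ε₀.
E = |λ_enc|/(2πε₀r) = (2.48e-6)/(2π·8.85×10^-12·0.028) = 1.59×10^6 N/C.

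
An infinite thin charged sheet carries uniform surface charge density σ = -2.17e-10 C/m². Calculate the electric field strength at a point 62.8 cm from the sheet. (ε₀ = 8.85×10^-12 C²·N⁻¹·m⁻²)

By planar symmetry E is perpendicular to the sheet and uniform; use a Gaussian pillbox with flat faces of area A on each side of the sheet.
Only the two end caps contribute flux: Φ = 2EA. With Q_enc = σA, Gauss's law gives E = |σ|/(2ε₀).
E = |σ|/(2ε₀) = (2.17×10^-10)/(2·8.85×10^-12) = 12.3 N/C.

E = 12.3 N/C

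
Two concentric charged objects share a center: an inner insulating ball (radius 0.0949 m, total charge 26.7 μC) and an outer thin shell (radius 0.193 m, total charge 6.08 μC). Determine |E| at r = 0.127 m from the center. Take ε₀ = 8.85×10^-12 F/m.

Use a concentric Gaussian sphere at r = 0.127 m (between the bodies, 0.0949 m < r < 0.193 m).
The shell at 0.193 m lies outside the Gaussian surface, so Q_enc = 26.7 μC = 2.67e-5 C.
Since E is radial and uniform over the Gaussian sphere, Φ = E·4πr² = Q_enc/ε₀.
E = |Q_enc|/(4πε₀r²) = (2.67×10^-5)/(4π·8.85×10^-12·(0.127)²) = 1.49e7 N/C.

|E| ≈ 1.49×10^7 N/C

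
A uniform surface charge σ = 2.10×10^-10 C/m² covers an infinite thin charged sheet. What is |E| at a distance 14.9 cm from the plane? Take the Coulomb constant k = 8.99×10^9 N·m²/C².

The symmetry is planar: E is normal to the sheet and the same magnitude on both sides. Take a pillbox straddling the sheet with end-cap area A.
Only the two end caps contribute flux: Φ = 2EA. With Q_enc = σA, Gauss's law gives E = |σ|/(2ε₀).
E = 2πk|σ| = 2π(8.99×10^9)(2.10e-10) = 11.9 N/C.

|E| = 11.9 N/C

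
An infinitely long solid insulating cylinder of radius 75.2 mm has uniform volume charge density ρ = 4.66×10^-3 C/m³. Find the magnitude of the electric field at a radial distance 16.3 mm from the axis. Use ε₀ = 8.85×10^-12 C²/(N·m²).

E ≈ 4.29e6 V/m

By cylindrical symmetry E is radial; use a coaxial Gaussian cylinder of radius 16.3 mm and length L (r < R).
Charge inside radius r per length L is ρ·πr²·L, so λ_enc = ρπr² = 3.89e-6 C/m.
Gauss's law: E·2πrL = λ_enc L/ε₀.
E = |λ_enc|/(2πε₀r) = (3.89e-6)/(2π·8.85×10^-12·0.0163) = 4.29e6 N/C.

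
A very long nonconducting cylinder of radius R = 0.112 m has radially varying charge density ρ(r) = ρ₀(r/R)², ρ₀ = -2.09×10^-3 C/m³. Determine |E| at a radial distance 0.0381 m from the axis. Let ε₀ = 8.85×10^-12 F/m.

E ≈ 2.60×10^5 N/C

By cylindrical symmetry E is radial; use a coaxial Gaussian cylinder of radius 0.0381 m and length L (r < R).
λ_enc = ∫₀^r ρ(r')·2πr' dr' = (2πρ₀/R²)·r^4/4 = -5.515e-7 C/m.
By Gauss's law (flux through the curved wall only), E·2πrL = λ_enc L/ε₀.
E = |λ_enc|/(2πε₀r) = (5.515×10^-7)/(2π·8.85×10^-12·0.0381) = 2.60×10^5 N/C.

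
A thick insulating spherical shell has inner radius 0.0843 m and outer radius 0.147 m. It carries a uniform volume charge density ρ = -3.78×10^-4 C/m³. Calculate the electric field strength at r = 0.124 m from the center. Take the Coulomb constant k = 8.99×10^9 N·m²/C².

|E| ≈ 1.21×10^6 V/m

By spherical symmetry E is radial; choose a Gaussian sphere of radius r = 0.124 m (within the shell material, 0.0843 m < r < 0.147 m).
Enclosed charge is the volume from a to r: Q_enc = (4π/3)ρ(r³ − a³) = -2.07e-6 C.
By Gauss's law, ∮E·dA = E·4πr² = Q_enc/ε₀.
E = k|Q_enc|/r² = (8.99×10^9)(2.07×10^-6)/(0.124)² = 1.21×10^6 N/C.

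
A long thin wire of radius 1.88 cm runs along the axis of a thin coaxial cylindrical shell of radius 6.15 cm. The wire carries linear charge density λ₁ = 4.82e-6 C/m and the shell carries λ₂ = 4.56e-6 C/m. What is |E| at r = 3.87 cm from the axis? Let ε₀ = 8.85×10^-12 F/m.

E = 2.24×10^6 V/m

Take a coaxial cylindrical Gaussian surface of radius r = 3.87 cm and length L (between the conductors, 1.88 cm < r < 6.15 cm).
The shell at 6.15 cm lies outside the Gaussian surface, so λ_enc = λ₁ = 4.82×10^-6 C/m.
Gauss's law: E·2πrL = λ_enc L/ε₀.
E = |λ_enc|/(2πε₀r) = (4.82×10^-6)/(2π·8.85×10^-12·0.0387) = 2.24×10^6 N/C.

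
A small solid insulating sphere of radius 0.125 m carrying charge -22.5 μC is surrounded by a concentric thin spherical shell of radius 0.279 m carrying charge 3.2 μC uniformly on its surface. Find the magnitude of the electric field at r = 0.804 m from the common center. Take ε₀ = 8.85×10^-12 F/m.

|E| = 2.68×10^5 V/m

By spherical symmetry E is radial; choose a Gaussian sphere of radius r = 0.804 m (r > 0.279 m, enclosing both).
Q_enc = (-22.5 μC) + (3.2 μC) = -1.93e-5 C.
By Gauss's law, ∮E·dA = E·4πr² = Q_enc/ε₀.
E = |Q_enc|/(4πε₀r²) = (1.93×10^-5)/(4π·8.85×10^-12·(0.804)²) = 2.68×10^5 N/C.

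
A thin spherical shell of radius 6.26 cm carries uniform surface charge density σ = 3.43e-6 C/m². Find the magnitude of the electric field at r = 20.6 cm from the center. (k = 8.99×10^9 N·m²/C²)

By spherical symmetry E is radial; choose a Gaussian sphere of radius r = 20.6 cm (r > 6.26 cm).
The entire shell is enclosed: Q_enc = σ·4πR² = (3.43×10^-6)·4π·(0.0626)² = 1.689×10^-7 C.
Gauss's law: E·4πr² = Q_enc/ε₀.
E = k|Q_enc|/r² = (8.99×10^9)(1.689×10^-7)/(0.206)² = 3.58e4 N/C.

E = 3.58×10^4 N/C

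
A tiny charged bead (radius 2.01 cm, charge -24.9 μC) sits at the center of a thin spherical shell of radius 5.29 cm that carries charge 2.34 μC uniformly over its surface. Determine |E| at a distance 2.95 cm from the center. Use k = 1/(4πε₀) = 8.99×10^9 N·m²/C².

2.57e8 N/C

Take a concentric spherical Gaussian surface of radius r = 2.95 cm (between the bodies, 2.01 cm < r < 5.29 cm).
Only the inner charge is enclosed; the outer shell contributes nothing inside itself. Q_enc = -24.9 μC = -2.49e-5 C.
Applying ∮E·dA = Q_enc/ε₀ with Φ = E(4πr²):
E = k|Q_enc|/r² = (8.99×10^9)(2.49e-5)/(0.0295)² = 2.57e8 N/C.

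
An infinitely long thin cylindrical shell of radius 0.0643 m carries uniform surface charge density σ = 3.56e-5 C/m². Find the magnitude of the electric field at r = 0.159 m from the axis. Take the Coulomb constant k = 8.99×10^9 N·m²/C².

|E| ≈ 1.63×10^6 V/m

Coaxial Gaussian cylinder, radius r = 0.159 m, length L (r > 0.0643 m).
The whole shell is enclosed: λ_enc = σ·2πR = (3.56×10^-5)·2π·(0.0643) = 1.438e-5 C/m.
Since E is radial and uniform over the curved surface, Φ = E·2πrL = Q_enc/ε₀ = λ_enc L/ε₀.
E = 2k|λ_enc|/r = 2(8.99×10^9)(1.438×10^-5)/(0.159) = 1.63e6 N/C.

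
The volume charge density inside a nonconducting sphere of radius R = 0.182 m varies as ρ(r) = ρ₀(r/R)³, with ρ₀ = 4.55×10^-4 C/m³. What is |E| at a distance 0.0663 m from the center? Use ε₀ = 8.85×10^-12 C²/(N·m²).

Use a concentric Gaussian sphere at r = 0.0663 m (r < R).
Q_enc = ∫₀^r ρ(r')·4πr'² dr' = (4πρ₀/R³) ∫₀^r r'^5 dr' = 4πρ₀ r^6/(6·R³) = 1.343×10^-8 C.
Gauss's law: E·4πr² = Q_enc/ε₀.
E = |Q_enc|/(4πε₀r²) = (1.343×10^-8)/(4π·8.85×10^-12·(0.0663)²) = 2.75×10^4 N/C.

|E| = 2.75×10^4 V/m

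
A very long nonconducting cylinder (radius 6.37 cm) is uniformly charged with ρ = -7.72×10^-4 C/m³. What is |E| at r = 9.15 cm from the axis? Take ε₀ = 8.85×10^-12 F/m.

|E| = 1.93×10^6 N/C

Choose a coaxial cylinder of radius r = 9.15 cm (arbitrary length L) as the Gaussian surface (r > 6.37 cm, full cross-section enclosed).
λ_enc = ρ·πR² = (-7.72e-4)π(0.0637)² = -9.841×10^-6 C/m.
Since E is radial and uniform over the curved surface, Φ = E·2πrL = Q_enc/ε₀ = λ_enc L/ε₀.
E = |λ_enc|/(2πε₀r) = (9.841×10^-6)/(2π·8.85×10^-12·0.0915) = 1.93e6 N/C.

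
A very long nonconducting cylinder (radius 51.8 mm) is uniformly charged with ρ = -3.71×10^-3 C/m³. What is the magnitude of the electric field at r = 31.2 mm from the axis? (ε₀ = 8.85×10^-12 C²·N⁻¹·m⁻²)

|E| ≈ 6.54×10^6 V/m

Choose a coaxial cylinder of radius r = 31.2 mm (arbitrary length L) as the Gaussian surface (r < R).
Enclosed charge per unit length: λ_enc = ρ·πr² = (-3.71×10^-3)π(0.0312)² = -1.135e-5 C/m.
Since E is radial and uniform over the curved surface, Φ = E·2πrL = Q_enc/ε₀ = λ_enc L/ε₀.
E = |λ_enc|/(2πε₀r) = (1.135×10^-5)/(2π·8.85×10^-12·0.0312) = 6.54×10^6 N/C.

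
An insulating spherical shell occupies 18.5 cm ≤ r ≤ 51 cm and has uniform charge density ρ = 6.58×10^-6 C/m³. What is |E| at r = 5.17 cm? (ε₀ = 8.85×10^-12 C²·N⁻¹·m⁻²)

Use a concentric Gaussian sphere at r = 5.17 cm (r < 18.5 cm, inside the empty cavity).
Q_enc = 0 (all charge lies at larger r); Gauss's law gives E = 0.

E = 0 (no enclosed charge)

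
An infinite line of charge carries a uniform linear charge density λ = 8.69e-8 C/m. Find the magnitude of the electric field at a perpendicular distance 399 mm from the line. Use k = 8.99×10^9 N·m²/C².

|E| = 3.92×10^3 N/C

Coaxial Gaussian cylinder, radius r = 399 mm, length L.
Q_enc = λL, so λ_enc = 8.69×10^-8 C/m.
Since E is radial and uniform over the curved surface, Φ = E·2πrL = Q_enc/ε₀ = λ_enc L/ε₀.
E = 2k|λ_enc|/r = 2(8.99×10^9)(8.69×10^-8)/(0.399) = 3.92×10^3 N/C.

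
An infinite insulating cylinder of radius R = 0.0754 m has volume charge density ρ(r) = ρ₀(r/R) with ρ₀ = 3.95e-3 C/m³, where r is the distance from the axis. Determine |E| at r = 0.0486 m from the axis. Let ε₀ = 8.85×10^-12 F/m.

Coaxial Gaussian cylinder, radius r = 0.0486 m, length L (r < R).
Integrating ρ over the cross-section to radius r: λ_enc = (2πρ₀/R) ∫₀^r r'^2 dr' = 2πρ₀ r^3/(3·R) = 1.259×10^-5 C/m.
By Gauss's law (flux through the curved wall only), E·2πrL = λ_enc L/ε₀.
E = |λ_enc|/(2πε₀r) = (1.259×10^-5)/(2π·8.85×10^-12·0.0486) = 4.66×10^6 N/C.

E ≈ 4.66×10^6 N/C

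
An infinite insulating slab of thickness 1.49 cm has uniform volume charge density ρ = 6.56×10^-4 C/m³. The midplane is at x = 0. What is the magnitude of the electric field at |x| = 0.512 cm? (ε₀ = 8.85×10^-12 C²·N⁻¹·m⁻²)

E ≈ 3.80e5 N/C

By symmetry E is perpendicular to the slab. A Gaussian pillbox from −0.512 cm to +0.512 cm (face area A) lies entirely within the slab.
Q_enc = ρ·(2x)·A and flux = 2EA, so 2EA = 2ρxA/ε₀ ⇒ E = |ρ|x/ε₀.
E = (6.56×10^-4)(0.00512)/(8.85×10^-12) = 3.80e5 N/C.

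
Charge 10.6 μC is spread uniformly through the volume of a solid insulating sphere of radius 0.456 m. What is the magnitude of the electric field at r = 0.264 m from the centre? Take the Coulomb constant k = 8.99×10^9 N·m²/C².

Symmetry ⇒ E = E(r) r̂. Gaussian sphere of radius r = 0.264 m (r < R).
For a uniform sphere the enclosed fraction is (r/R)³, so Q_enc = (10.6 μC)(0.264/0.456)³ = 2.057×10^-6 C.
Since E is radial and uniform over the Gaussian sphere, Φ = E·4πr² = Q_enc/ε₀.
E = k|Q_enc|/r² = (8.99×10^9)(2.057×10^-6)/(0.264)² = 2.65×10^5 N/C.

E = 2.65e5 N/C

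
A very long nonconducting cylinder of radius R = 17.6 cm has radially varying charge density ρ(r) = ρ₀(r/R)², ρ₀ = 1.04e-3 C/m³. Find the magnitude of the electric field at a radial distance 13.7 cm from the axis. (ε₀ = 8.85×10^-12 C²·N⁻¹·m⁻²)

By cylindrical symmetry E is radial; use a coaxial Gaussian cylinder of radius 13.7 cm and length L (r < R).
Integrating ρ over the cross-section to radius r: λ_enc = (2πρ₀/R²) ∫₀^r r'^3 dr' = 2πρ₀ r^4/(4·R²) = 1.858×10^-5 C/m.
Since E is radial and uniform over the curved surface, Φ = E·2πrL = Q_enc/ε₀ = λ_enc L/ε₀.
E = |λ_enc|/(2πε₀r) = (1.858e-5)/(2π·8.85×10^-12·0.137) = 2.44×10^6 N/C.

2.44×10^6 V/m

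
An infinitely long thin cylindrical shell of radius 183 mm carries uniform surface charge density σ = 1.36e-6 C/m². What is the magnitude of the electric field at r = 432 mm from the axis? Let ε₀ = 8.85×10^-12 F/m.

6.51×10^4 N/C

Choose a coaxial cylinder of radius r = 432 mm (arbitrary length L) as the Gaussian surface (r > 183 mm).
The whole shell is enclosed: λ_enc = σ·2πR = (1.36×10^-6)·2π·(0.183) = 1.564×10^-6 C/m.
By Gauss's law (flux through the curved wall only), E·2πrL = λ_enc L/ε₀.
E = |λ_enc|/(2πε₀r) = (1.564×10^-6)/(2π·8.85×10^-12·0.432) = 6.51×10^4 N/C.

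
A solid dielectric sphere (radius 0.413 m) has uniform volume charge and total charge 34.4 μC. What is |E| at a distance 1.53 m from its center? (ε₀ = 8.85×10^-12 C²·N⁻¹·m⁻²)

|E| ≈ 1.32×10^5 N/C

Take a concentric spherical Gaussian surface of radius r = 1.53 m (r > R, so the entire charge is enclosed).
Q_enc = 34.4 μC = 3.44×10^-5 C.
Applying ∮E·dA = Q_enc/ε₀ with Φ = E(4πr²):
E = |Q_enc|/(4πε₀r²) = (3.44e-5)/(4π·8.85×10^-12·(1.53)²) = 1.32e5 N/C.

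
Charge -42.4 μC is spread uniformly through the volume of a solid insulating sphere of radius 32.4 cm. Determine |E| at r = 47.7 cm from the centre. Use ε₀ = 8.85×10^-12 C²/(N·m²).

|E| = 1.68×10^6 N/C

Take a concentric spherical Gaussian surface of radius r = 47.7 cm (r > R, so the entire charge is enclosed).
Q_enc = -42.4 μC = -4.24×10^-5 C.
Gauss's law: E·4πr² = Q_enc/ε₀.
E = |Q_enc|/(4πε₀r²) = (4.24×10^-5)/(4π·8.85×10^-12·(0.477)²) = 1.68×10^6 N/C.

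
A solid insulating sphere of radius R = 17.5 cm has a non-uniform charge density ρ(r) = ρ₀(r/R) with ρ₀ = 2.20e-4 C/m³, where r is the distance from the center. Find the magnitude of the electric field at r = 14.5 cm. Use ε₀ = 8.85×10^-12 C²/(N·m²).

E ≈ 7.47×10^5 N/C

By spherical symmetry E is radial; choose a Gaussian sphere of radius r = 14.5 cm (r < R).
Integrate the density: Q_enc = 4π ∫₀^r ρ₀(r'/R)^1 r'² dr' = 4πρ₀ r^4/(4·R) = 1.746×10^-6 C.
Gauss's law: E·4πr² = Q_enc/ε₀.
E = |Q_enc|/(4πε₀r²) = (1.746×10^-6)/(4π·8.85×10^-12·(0.145)²) = 7.47×10^5 N/C.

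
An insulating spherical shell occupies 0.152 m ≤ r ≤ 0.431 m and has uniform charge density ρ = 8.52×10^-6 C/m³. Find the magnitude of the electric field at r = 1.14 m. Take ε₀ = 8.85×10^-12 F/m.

E ≈ 1.89×10^4 V/m

By spherical symmetry E is radial; choose a Gaussian sphere of radius r = 1.14 m (r > 0.431 m, enclosing the whole shell).
Q_enc = ρ·(4π/3)(b³ − a³) = (8.52e-6)·(4π/3)·((0.431)³ − (0.152)³) = 2.732×10^-6 C.
By Gauss's law, ∮E·dA = E·4πr² = Q_enc/ε₀.
E = |Q_enc|/(4πε₀r²) = (2.732e-6)/(4π·8.85×10^-12·(1.14)²) = 1.89e4 N/C.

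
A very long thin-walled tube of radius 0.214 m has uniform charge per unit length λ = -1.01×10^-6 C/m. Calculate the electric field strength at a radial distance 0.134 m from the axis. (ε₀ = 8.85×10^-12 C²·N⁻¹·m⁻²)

Coaxial Gaussian cylinder, radius r = 0.134 m, length L (r < 0.214 m, inside the shell).
All the surface charge lies outside this cylinder: Q_enc = 0, hence E = 0.

E = 0 (no enclosed charge)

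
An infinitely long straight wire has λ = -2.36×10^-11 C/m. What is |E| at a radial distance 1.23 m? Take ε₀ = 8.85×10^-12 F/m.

By cylindrical symmetry E is radial; use a coaxial Gaussian cylinder of radius 1.23 m and length L.
Q_enc = λL, so λ_enc = -2.36×10^-11 C/m.
By Gauss's law (flux through the curved wall only), E·2πrL = λ_enc L/ε₀.
E = |λ_enc|/(2πε₀r) = (2.36×10^-11)/(2π·8.85×10^-12·1.23) = 0.345 N/C.

|E| ≈ 0.345 V/m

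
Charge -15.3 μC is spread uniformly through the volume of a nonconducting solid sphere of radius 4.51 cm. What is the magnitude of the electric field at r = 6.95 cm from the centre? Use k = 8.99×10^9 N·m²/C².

2.85×10^7 V/m

Use a concentric Gaussian sphere at r = 6.95 cm (r > R, so the entire charge is enclosed).
Q_enc = -15.3 μC = -1.53×10^-5 C.
Gauss's law: E·4πr² = Q_enc/ε₀.
E = k|Q_enc|/r² = (8.99×10^9)(1.53×10^-5)/(0.0695)² = 2.85e7 N/C.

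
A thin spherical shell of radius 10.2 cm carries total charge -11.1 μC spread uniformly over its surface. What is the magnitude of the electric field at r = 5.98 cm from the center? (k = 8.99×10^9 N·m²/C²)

Symmetry ⇒ E = E(r) r̂. Gaussian sphere of radius r = 5.98 cm (inside the shell, r < 10.2 cm).
All the charge is outside the Gaussian surface: Q_enc = 0, hence E = 0 everywhere inside the shell.

E = 0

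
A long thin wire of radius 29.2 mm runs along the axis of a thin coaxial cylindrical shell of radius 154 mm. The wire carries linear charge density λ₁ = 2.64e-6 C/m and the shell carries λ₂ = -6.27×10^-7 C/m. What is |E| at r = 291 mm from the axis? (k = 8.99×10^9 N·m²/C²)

E = 1.24e5 N/C

Coaxial Gaussian cylinder, radius r = 291 mm, length L (r > 154 mm, enclosing both).
λ_enc = λ₁ + λ₂ = (2.64×10^-6) + (-6.27×10^-7) = 2.013×10^-6 C/m.
Since E is radial and uniform over the curved surface, Φ = E·2πrL = Q_enc/ε₀ = λ_enc L/ε₀.
E = 2k|λ_enc|/r = 2(8.99×10^9)(2.013×10^-6)/(0.291) = 1.24e5 N/C.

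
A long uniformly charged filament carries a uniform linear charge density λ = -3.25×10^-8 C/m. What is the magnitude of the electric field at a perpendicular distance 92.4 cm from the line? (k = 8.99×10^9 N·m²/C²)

E = 632 V/m

Choose a coaxial cylinder of radius r = 92.4 cm (arbitrary length L) as the Gaussian surface.
Q_enc = λL, so λ_enc = -3.25×10^-8 C/m.
By Gauss's law (flux through the curved wall only), E·2πrL = λ_enc L/ε₀.
E = 2k|λ_enc|/r = 2(8.99×10^9)(3.25×10^-8)/(0.924) = 632 N/C.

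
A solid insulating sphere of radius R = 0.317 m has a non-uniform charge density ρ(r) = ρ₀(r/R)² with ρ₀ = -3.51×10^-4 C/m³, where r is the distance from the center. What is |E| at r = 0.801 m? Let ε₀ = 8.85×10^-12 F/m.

Use a concentric Gaussian sphere at r = 0.801 m (r > R, all charge enclosed).
Q_enc = 4π ∫₀^R ρ₀(r'/R)^2 r'² dr' = 4πρ₀R³/5 = -2.81×10^-5 C.
Since E is radial and uniform over the Gaussian sphere, Φ = E·4πr² = Q_enc/ε₀.
E = |Q_enc|/(4πε₀r²) = (2.81e-5)/(4π·8.85×10^-12·(0.801)²) = 3.94×10^5 N/C.

E = 3.94e5 N/C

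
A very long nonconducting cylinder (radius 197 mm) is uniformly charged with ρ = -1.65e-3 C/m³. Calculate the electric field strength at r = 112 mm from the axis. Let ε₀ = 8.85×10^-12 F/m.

|E| = 1.04×10^7 N/C

Coaxial Gaussian cylinder, radius r = 112 mm, length L (r < R).
Enclosed charge per unit length: λ_enc = ρ·πr² = (-1.65×10^-3)π(0.112)² = -6.502×10^-5 C/m.
Gauss's law: E·2πrL = λ_enc L/ε₀.
E = |λ_enc|/(2πε₀r) = (6.502×10^-5)/(2π·8.85×10^-12·0.112) = 1.04×10^7 N/C.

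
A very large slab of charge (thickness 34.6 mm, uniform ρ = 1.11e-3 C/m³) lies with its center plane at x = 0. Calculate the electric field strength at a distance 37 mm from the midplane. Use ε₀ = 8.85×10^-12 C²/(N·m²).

E = 2.17×10^6 V/m

The point |x| = 37 mm lies outside the slab (half-thickness 0.0173 m). A symmetric pillbox spanning the full slab encloses Q_enc = ρ·d·A.
Flux = 2EA ⇒ E = |ρ|d/(2ε₀), independent of distance outside.
E = (1.11×10^-3)(0.0346)/(2·8.85×10^-12) = 2.17×10^6 N/C.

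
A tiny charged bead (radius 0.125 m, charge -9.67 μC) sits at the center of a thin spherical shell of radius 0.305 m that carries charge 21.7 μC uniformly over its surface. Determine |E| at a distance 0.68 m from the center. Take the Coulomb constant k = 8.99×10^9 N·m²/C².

By spherical symmetry E is radial; choose a Gaussian sphere of radius r = 0.68 m (r > 0.305 m, enclosing both).
Q_enc = (-9.67 μC) + (21.7 μC) = 1.203×10^-5 C.
Since E is radial and uniform over the Gaussian sphere, Φ = E·4πr² = Q_enc/ε₀.
E = k|Q_enc|/r² = (8.99×10^9)(1.203×10^-5)/(0.68)² = 2.34×10^5 N/C.

E = 2.34×10^5 N/C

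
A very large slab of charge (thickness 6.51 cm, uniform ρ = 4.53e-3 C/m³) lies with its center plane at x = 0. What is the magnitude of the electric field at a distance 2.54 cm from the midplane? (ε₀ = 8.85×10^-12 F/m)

By symmetry E is perpendicular to the slab. A Gaussian pillbox from −2.54 cm to +2.54 cm (face area A) lies entirely within the slab.
Q_enc = ρ·(2x)·A and flux = 2EA, so 2EA = 2ρxA/ε₀ ⇒ E = |ρ|x/ε₀.
E = (4.53×10^-3)(0.0254)/(8.85×10^-12) = 1.30×10^7 N/C.

E = 1.30e7 N/C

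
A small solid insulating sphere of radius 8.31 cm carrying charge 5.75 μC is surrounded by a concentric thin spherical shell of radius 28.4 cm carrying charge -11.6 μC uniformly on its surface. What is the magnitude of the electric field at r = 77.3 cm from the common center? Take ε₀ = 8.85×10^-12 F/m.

Take a concentric spherical Gaussian surface of radius r = 77.3 cm (r > 28.4 cm, enclosing both).
Q_enc = (5.75 μC) + (-11.6 μC) = -5.85×10^-6 C.
Since E is radial and uniform over the Gaussian sphere, Φ = E·4πr² = Q_enc/ε₀.
E = |Q_enc|/(4πε₀r²) = (5.85×10^-6)/(4π·8.85×10^-12·(0.773)²) = 8.80×10^4 N/C.

E = 8.80×10^4 N/C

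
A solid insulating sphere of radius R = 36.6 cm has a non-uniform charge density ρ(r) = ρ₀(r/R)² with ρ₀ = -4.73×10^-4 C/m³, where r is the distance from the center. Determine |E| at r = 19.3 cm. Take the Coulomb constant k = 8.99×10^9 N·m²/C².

Take a concentric spherical Gaussian surface of radius r = 19.3 cm (r < R).
Q_enc = ∫₀^r ρ(r')·4πr'² dr' = (4πρ₀/R²) ∫₀^r r'^4 dr' = 4πρ₀ r^5/(5·R²) = -2.376×10^-6 C.
By Gauss's law, ∮E·dA = E·4πr² = Q_enc/ε₀.
E = k|Q_enc|/r² = (8.99×10^9)(2.376e-6)/(0.193)² = 5.74e5 N/C.

E = 5.74e5 N/C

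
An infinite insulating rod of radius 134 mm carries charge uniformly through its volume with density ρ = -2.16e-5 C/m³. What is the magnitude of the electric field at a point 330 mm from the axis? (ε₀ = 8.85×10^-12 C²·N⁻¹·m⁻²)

|E| ≈ 6.64e4 N/C

Choose a coaxial cylinder of radius r = 330 mm (arbitrary length L) as the Gaussian surface (r > 134 mm, full cross-section enclosed).
λ_enc = ρ·πR² = (-2.16×10^-5)π(0.134)² = -1.218×10^-6 C/m.
By Gauss's law (flux through the curved wall only), E·2πrL = λ_enc L/ε₀.
E = |λ_enc|/(2πε₀r) = (1.218e-6)/(2π·8.85×10^-12·0.33) = 6.64×10^4 N/C.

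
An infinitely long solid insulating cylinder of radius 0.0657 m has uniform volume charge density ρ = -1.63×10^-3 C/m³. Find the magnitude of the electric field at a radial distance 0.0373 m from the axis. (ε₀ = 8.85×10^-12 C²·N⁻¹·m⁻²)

E ≈ 3.43e6 V/m

Choose a coaxial cylinder of radius r = 0.0373 m (arbitrary length L) as the Gaussian surface (r < R).
Enclosed charge per unit length: λ_enc = ρ·πr² = (-1.63e-3)π(0.0373)² = -7.125e-6 C/m.
By Gauss's law (flux through the curved wall only), E·2πrL = λ_enc L/ε₀.
E = |λ_enc|/(2πε₀r) = (7.125e-6)/(2π·8.85×10^-12·0.0373) = 3.43e6 N/C.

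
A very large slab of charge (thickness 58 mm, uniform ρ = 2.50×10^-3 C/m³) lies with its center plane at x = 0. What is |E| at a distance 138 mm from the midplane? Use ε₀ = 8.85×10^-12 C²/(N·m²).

The point |x| = 138 mm lies outside the slab (half-thickness 0.029 m). A symmetric pillbox spanning the full slab encloses Q_enc = ρ·d·A.
Flux = 2EA ⇒ E = |ρ|d/(2ε₀), independent of distance outside.
E = (2.50×10^-3)(0.058)/(2·8.85×10^-12) = 8.19×10^6 N/C.

|E| = 8.19×10^6 V/m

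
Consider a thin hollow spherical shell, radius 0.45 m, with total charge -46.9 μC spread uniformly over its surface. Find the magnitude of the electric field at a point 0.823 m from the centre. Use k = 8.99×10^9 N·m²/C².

Use a concentric Gaussian sphere at r = 0.823 m (r > 0.45 m).
The entire shell is enclosed: Q_enc = -4.69×10^-5 C.
Since E is radial and uniform over the Gaussian sphere, Φ = E·4πr² = Q_enc/ε₀.
E = k|Q_enc|/r² = (8.99×10^9)(4.69×10^-5)/(0.823)² = 6.22×10^5 N/C.

E = 6.22×10^5 V/m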